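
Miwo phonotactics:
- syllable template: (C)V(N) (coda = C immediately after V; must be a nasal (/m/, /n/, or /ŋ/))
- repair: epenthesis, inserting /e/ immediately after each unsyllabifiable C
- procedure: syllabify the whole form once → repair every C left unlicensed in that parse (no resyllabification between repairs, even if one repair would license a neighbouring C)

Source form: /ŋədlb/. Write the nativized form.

Under (C)V(N), the unsyllabifiable consonants are /d/, /l/, /b/ (only a nasal (/m/, /n/, or /ŋ/) is licensed in coda position; onsets are limited to one consonant).
Each unlicensed consonant becomes the onset of a new syllable: /d/ → /de/, /l/ → /le/, /b/ → /be/.

ŋədelebe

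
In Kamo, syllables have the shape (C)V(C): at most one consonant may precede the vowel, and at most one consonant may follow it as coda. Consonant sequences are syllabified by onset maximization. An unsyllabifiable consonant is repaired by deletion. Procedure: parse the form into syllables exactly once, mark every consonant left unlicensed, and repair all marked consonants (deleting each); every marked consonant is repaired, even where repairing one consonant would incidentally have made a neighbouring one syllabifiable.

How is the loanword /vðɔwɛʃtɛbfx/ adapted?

ðɔwɛʃtɛb

The consonants /v/, /f/, /x/ cannot be parsed into a legal (C)V(C) syllable (at most one coda consonant is licensed; onsets are limited to one consonant).
Each unlicensed consonant is deleted: /v/, /f/, /x/.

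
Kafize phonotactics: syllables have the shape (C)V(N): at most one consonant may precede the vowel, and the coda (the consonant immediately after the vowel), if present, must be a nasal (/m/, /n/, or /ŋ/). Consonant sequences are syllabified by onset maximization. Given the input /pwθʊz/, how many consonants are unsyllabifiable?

3

Under (C)V(N), the unsyllabifiable consonants are /p/, /w/, /z/ (only a nasal (/m/, /n/, or /ŋ/) is licensed in coda position; onsets are limited to one consonant).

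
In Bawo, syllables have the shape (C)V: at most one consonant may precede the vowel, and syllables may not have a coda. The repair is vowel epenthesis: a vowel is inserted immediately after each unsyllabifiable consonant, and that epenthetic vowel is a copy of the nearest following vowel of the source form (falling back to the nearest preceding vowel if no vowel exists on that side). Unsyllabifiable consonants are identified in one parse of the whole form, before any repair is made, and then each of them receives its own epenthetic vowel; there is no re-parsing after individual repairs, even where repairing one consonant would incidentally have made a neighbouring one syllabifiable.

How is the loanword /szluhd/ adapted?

Syllabifying with onset maximization leaves /s/, /z/, /h/, /d/ stranded (no codas are permitted; onsets are limited to one consonant).
Each unlicensed consonant becomes the onset of a new syllable: /s/ → /su/, /z/ → /zu/, /h/ → /hu/, /d/ → /du/.

suzuluhudu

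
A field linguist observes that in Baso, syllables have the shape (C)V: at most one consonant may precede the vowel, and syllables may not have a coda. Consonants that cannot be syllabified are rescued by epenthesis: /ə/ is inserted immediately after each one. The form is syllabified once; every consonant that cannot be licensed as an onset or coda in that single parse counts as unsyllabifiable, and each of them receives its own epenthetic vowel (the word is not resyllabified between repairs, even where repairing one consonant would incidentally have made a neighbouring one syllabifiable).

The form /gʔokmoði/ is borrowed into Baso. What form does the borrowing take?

Syllabifying with onset maximization leaves /g/, /k/ stranded (no codas are permitted; onsets are limited to one consonant).
Epenthesis after each stranded consonant: /g/ → /gə/, /k/ → /kə/.

gəʔokəmoði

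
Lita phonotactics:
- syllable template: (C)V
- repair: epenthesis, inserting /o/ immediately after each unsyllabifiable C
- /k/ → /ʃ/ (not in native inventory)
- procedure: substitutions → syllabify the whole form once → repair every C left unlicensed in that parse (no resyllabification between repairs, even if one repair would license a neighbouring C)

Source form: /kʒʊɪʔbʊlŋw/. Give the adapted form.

ʃoʒʊɪʔobʊloŋowo

Substitution: /k/ → /ʃ/, giving /ʃʒʊɪʔbʊlŋw/.
Syllabifying with onset maximization leaves /ʃ/, /ʔ/, /l/, /ŋ/, /w/ stranded (no codas are permitted; onsets are limited to one consonant).
Epenthesis after each stranded consonant: /ʃ/ → /ʃo/, /ʔ/ → /ʔo/, /l/ → /lo/, /ŋ/ → /ŋo/, /w/ → /wo/.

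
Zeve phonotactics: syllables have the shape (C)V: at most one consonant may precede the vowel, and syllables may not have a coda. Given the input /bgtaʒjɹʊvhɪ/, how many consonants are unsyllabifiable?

5

The consonants /b/, /g/, /ʒ/, /j/, /v/ cannot be parsed into a legal (C)V syllable (no codas are permitted; onsets are limited to one consonant).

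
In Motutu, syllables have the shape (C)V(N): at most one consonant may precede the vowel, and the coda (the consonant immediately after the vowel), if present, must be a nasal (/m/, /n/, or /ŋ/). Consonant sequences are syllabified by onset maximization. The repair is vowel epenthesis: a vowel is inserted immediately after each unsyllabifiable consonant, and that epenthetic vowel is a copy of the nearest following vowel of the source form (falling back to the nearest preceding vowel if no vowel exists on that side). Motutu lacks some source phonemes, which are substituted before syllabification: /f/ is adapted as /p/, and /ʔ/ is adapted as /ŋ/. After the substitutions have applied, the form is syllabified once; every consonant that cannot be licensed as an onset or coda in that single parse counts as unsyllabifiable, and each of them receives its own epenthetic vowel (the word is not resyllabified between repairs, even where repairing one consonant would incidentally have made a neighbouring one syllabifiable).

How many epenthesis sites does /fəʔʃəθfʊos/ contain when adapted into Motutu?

After substitution the input is /pəŋʃəθpʊos/.
The unsyllabifiable consonants are /θ/, /s/; each receives one epenthetic vowel.

2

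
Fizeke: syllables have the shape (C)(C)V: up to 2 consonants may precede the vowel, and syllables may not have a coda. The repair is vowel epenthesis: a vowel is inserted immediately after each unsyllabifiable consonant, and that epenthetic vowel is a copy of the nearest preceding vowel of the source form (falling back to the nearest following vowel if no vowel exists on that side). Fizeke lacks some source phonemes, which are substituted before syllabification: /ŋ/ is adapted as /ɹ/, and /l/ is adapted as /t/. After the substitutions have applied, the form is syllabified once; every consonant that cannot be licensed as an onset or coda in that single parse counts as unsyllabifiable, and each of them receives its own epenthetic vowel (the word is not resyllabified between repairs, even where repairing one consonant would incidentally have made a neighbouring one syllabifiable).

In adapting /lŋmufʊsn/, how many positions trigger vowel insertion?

After substitution the input is /tɹmufʊsn/.
The unsyllabifiable consonants are /t/, /s/, /n/; each receives one epenthetic vowel.

3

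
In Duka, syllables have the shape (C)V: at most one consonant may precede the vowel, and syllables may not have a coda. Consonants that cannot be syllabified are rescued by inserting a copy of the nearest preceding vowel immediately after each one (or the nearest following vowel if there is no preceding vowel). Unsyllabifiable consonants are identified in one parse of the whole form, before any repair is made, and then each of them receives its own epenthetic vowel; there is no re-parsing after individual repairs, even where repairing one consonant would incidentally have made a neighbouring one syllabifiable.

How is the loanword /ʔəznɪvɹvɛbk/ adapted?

ʔəzənɪvɪɹɪvɛbɛkɛ

The consonants /z/, /v/, /ɹ/, /b/, /k/ cannot be parsed into a legal (C)V syllable (no codas are permitted; onsets are limited to one consonant).
Each unlicensed consonant becomes the onset of a new syllable: /z/ → /zə/, /v/ → /vɪ/, /ɹ/ → /ɹɪ/, /b/ → /bɛ/, /k/ → /kɛ/.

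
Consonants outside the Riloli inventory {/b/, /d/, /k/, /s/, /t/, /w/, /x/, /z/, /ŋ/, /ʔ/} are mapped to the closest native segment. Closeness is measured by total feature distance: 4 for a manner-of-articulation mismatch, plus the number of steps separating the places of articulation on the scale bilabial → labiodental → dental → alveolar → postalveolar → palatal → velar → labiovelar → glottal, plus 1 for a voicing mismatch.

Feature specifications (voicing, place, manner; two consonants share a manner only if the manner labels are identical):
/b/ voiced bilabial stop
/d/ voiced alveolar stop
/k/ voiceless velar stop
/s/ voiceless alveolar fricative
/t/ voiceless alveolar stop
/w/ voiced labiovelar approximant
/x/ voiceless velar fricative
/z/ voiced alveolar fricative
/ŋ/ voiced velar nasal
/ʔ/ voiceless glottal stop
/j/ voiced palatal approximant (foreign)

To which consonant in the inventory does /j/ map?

/w/ is closest: same manner (approximant), place distance 2 (palatal→labiovelar), same voicing; total 2. Next closest is /ŋ/ at distance 5.

w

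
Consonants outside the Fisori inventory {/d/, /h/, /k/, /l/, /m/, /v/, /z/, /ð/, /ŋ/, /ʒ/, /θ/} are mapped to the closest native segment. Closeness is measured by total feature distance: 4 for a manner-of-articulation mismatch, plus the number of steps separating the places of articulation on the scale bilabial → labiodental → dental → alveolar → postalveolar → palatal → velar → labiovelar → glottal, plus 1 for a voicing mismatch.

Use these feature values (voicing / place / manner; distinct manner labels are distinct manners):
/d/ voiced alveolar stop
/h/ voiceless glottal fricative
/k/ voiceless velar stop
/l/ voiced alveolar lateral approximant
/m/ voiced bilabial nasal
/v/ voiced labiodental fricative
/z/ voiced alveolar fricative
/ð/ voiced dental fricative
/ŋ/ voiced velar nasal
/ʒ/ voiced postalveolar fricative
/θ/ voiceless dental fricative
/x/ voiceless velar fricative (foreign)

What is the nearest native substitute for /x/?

h

/h/ is closest: same manner (fricative), place distance 2 (velar→glottal), same voicing; total 2. Next closest is /ʒ/ at distance 3.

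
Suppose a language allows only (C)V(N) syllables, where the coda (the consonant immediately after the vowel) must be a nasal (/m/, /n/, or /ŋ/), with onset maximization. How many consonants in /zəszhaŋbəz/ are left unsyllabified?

Under (C)V(N), the unsyllabifiable consonants are /s/, /z/, /z/ (only a nasal (/m/, /n/, or /ŋ/) is licensed in coda position; onsets are limited to one consonant).

3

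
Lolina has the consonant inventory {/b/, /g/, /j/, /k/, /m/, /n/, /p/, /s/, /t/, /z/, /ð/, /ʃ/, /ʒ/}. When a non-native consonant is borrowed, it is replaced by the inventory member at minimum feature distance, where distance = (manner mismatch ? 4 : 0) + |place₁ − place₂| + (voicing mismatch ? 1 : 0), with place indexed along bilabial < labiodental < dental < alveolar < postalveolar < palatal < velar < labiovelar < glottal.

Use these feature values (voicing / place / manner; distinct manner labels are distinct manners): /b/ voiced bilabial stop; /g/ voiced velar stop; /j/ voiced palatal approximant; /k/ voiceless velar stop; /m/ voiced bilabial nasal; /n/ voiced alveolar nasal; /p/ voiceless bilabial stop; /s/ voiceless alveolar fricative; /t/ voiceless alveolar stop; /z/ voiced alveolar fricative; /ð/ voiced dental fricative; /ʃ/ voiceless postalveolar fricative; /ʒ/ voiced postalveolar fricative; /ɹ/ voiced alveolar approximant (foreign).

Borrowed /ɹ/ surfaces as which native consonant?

j

/j/ is closest: same manner (approximant), place distance 2 (alveolar→palatal), same voicing; total 2. Next closest is /n/ at distance 4.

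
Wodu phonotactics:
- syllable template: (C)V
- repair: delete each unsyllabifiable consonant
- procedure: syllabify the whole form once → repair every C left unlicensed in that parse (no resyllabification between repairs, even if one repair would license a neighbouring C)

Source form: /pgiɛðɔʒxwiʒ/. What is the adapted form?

giɛðɔwi

The consonants /p/, /ʒ/, /x/, /ʒ/ cannot be parsed into a legal (C)V syllable (no codas are permitted; onsets are limited to one consonant).
Each unlicensed consonant is deleted: /p/, /ʒ/, /x/, /ʒ/.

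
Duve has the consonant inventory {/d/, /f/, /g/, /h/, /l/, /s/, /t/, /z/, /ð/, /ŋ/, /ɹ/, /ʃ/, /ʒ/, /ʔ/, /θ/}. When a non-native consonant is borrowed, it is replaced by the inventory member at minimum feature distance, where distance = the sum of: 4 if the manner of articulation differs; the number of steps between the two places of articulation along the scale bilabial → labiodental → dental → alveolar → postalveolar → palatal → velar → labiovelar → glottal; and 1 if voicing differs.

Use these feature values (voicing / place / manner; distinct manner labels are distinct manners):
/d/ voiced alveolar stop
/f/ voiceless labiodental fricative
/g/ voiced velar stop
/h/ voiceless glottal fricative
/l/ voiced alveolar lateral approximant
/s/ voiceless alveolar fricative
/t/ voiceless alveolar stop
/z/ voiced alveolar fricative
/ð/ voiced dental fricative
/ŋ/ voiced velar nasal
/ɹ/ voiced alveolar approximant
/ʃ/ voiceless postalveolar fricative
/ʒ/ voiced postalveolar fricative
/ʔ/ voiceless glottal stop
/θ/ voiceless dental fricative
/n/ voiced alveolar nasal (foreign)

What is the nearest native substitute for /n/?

/ŋ/ is closest: same manner (nasal), place distance 3 (alveolar→velar), same voicing; total 3. Next closest is /d/ at distance 4.

ŋ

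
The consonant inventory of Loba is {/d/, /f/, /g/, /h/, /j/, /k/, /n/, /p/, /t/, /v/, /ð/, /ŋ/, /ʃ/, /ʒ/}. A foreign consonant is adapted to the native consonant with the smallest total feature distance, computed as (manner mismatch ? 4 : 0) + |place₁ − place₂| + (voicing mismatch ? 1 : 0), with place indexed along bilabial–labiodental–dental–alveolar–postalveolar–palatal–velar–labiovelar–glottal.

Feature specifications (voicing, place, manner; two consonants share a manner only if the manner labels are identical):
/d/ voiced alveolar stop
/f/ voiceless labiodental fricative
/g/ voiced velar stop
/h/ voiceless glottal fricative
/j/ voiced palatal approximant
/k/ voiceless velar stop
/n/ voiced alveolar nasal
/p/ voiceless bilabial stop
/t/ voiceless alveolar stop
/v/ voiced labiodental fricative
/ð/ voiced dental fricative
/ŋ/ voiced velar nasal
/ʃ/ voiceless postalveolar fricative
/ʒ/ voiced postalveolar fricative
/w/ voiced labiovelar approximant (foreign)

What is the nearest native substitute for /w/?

/j/ is closest: same manner (approximant), place distance 2 (labiovelar→palatal), same voicing; total 2. Next closest is /g/ at distance 5.

j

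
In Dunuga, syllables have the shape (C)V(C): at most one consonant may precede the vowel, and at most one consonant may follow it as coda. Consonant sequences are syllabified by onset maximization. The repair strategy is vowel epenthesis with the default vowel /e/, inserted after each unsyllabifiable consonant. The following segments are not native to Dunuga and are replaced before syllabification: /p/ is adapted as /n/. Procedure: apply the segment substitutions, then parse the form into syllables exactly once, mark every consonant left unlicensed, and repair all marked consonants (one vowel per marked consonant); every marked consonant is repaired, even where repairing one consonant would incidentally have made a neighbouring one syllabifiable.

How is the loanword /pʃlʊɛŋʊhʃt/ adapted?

Substitution: /p/ → /n/, giving /nʃlʊɛŋʊhʃt/.
The consonants /n/, /ʃ/, /ʃ/, /t/ cannot be parsed into a legal (C)V(C) syllable (at most one coda consonant is licensed; onsets are limited to one consonant).
Epenthesis after each stranded consonant: /n/ → /ne/, /ʃ/ → /ʃe/, /ʃ/ → /ʃe/, /t/ → /te/.

neʃelʊɛŋʊhʃete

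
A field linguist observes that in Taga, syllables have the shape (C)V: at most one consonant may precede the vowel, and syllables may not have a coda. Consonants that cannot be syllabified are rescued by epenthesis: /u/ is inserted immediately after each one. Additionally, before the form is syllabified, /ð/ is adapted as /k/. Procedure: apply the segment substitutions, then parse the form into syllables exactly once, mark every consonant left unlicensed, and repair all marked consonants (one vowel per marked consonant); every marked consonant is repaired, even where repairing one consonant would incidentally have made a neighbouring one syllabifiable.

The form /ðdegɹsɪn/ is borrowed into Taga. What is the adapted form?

kudeguɹusɪnu

Substitution: /ð/ → /k/, giving /kdegɹsɪn/.
Under (C)V, the unsyllabifiable consonants are /k/, /g/, /ɹ/, /n/ (no codas are permitted; onsets are limited to one consonant).
Epenthesis after each stranded consonant: /k/ → /ku/, /g/ → /gu/, /ɹ/ → /ɹu/, /n/ → /nu/.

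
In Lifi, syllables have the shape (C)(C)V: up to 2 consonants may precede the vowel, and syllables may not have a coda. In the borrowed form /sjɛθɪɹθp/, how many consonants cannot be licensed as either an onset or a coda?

3

Syllabifying with onset maximization leaves /ɹ/, /θ/, /p/ stranded (no codas are permitted; onsets may contain at most 2 consonants).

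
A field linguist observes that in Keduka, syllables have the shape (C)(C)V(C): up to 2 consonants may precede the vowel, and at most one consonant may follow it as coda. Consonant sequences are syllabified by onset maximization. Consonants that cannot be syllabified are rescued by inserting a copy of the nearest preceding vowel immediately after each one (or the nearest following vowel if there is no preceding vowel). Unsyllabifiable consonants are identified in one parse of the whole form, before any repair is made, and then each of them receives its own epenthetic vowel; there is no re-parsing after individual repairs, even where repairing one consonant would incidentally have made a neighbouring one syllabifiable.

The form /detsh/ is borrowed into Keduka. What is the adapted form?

detsehe

Syllabifying with onset maximization leaves /s/, /h/ stranded (at most one coda consonant is licensed; onsets may contain at most 2 consonants).
Each unlicensed consonant becomes the onset of a new syllable: /s/ → /se/, /h/ → /he/.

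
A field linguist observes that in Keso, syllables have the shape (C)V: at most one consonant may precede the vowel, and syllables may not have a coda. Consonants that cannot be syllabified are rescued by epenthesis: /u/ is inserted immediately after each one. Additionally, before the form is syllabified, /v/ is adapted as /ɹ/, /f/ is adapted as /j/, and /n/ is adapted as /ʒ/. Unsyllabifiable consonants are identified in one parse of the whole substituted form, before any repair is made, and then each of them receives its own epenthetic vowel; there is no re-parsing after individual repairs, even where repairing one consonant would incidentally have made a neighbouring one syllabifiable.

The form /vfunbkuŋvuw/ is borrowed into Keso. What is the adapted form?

Substitution: /v/ → /ɹ/, /f/ → /j/, /n/ → /ʒ/, giving /ɹjuʒbkuŋɹuw/.
Under (C)V, the unsyllabifiable consonants are /ɹ/, /ʒ/, /b/, /ŋ/, /w/ (no codas are permitted; onsets are limited to one consonant).
Inserting the epenthetic vowel yields /ɹ/ → /ɹu/, /ʒ/ → /ʒu/, /b/ → /bu/, /ŋ/ → /ŋu/, /w/ → /wu/.

ɹujuʒubukuŋuɹuwu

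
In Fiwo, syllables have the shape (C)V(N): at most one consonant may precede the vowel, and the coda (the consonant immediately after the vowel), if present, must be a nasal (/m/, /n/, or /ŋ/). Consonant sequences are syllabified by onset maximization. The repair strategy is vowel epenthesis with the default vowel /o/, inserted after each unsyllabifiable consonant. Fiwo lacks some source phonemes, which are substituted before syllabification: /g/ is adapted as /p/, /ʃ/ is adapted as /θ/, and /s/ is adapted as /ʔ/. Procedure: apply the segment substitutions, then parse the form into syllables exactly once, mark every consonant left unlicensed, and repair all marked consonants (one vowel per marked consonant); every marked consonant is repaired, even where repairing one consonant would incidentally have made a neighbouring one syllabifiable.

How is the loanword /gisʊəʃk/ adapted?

Substitution: /g/ → /p/, /s/ → /ʔ/, /ʃ/ → /θ/, giving /piʔʊəθk/.
The consonants /θ/, /k/ cannot be parsed into a legal (C)V(N) syllable (only a nasal (/m/, /n/, or /ŋ/) is licensed in coda position; onsets are limited to one consonant).
Inserting the epenthetic vowel yields /θ/ → /θo/, /k/ → /ko/.

piʔʊəθoko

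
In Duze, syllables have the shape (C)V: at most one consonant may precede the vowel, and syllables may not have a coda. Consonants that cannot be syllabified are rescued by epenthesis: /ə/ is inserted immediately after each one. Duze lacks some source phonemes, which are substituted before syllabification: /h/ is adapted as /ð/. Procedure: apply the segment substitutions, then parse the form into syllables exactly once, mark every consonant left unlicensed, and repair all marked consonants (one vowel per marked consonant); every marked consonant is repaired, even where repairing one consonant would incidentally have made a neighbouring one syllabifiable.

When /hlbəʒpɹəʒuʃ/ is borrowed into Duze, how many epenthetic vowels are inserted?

5

After substitution the input is /ðlbəʒpɹəʒuʃ/.
The unsyllabifiable consonants are /ð/, /l/, /ʒ/, /p/, /ʃ/; each receives one epenthetic vowel.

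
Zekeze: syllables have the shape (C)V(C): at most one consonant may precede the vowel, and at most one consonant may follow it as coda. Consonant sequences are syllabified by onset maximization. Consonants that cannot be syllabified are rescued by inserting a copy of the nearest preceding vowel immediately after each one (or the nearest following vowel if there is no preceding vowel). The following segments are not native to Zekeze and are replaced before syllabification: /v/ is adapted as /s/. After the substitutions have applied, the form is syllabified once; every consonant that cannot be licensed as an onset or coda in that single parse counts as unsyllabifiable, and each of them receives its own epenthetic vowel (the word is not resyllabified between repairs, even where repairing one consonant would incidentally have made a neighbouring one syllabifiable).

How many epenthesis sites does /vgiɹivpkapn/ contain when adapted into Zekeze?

3

After substitution the input is /sgiɹispkapn/.
The unsyllabifiable consonants are /s/, /p/, /n/; each receives one epenthetic vowel.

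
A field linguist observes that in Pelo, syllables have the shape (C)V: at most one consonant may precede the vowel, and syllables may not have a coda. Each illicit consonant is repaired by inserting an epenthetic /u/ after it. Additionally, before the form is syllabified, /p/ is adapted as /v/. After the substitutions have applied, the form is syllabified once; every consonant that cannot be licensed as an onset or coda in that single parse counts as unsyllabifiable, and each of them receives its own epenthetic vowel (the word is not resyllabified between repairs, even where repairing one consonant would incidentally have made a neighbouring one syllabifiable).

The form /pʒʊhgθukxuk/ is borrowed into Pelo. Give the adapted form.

vuʒʊhuguθukuxuku

Substitution: /p/ → /v/, giving /vʒʊhgθukxuk/.
The consonants /v/, /h/, /g/, /k/, /k/ cannot be parsed into a legal (C)V syllable (no codas are permitted; onsets are limited to one consonant).
Epenthesis after each stranded consonant: /v/ → /vu/, /h/ → /hu/, /g/ → /gu/, /k/ → /ku/, /k/ → /ku/.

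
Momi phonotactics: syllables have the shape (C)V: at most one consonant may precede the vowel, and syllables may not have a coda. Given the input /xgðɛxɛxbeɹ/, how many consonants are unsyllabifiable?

The consonants /x/, /g/, /x/, /ɹ/ cannot be parsed into a legal (C)V syllable (no codas are permitted; onsets are limited to one consonant).

4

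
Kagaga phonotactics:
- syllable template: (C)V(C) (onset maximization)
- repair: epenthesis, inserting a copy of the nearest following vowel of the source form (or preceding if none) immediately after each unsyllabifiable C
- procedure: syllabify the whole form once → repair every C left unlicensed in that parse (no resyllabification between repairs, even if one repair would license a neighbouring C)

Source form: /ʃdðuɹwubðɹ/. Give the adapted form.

Under (C)V(C), the unsyllabifiable consonants are /ʃ/, /d/, /ð/, /ɹ/ (at most one coda consonant is licensed; onsets are limited to one consonant).
Each unlicensed consonant becomes the onset of a new syllable: /ʃ/ → /ʃu/, /d/ → /du/, /ð/ → /ðu/, /ɹ/ → /ɹu/.

ʃuduðuɹwubðuɹu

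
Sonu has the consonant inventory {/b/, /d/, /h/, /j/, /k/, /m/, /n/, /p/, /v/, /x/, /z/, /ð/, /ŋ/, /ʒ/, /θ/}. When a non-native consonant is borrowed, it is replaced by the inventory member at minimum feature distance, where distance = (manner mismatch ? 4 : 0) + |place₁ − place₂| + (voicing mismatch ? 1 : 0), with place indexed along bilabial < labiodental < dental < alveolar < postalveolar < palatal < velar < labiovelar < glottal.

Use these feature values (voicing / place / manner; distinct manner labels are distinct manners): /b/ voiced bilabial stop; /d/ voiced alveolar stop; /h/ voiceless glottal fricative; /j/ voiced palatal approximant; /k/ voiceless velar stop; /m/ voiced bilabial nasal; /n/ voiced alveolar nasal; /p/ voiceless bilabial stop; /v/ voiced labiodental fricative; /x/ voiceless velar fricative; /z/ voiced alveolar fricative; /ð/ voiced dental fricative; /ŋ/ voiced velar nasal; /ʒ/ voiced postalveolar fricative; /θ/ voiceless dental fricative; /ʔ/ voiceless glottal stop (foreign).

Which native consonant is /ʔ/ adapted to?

k

/k/ is closest: same manner (stop), place distance 2 (glottal→velar), same voicing; total 2. Next closest is /h/ at distance 4.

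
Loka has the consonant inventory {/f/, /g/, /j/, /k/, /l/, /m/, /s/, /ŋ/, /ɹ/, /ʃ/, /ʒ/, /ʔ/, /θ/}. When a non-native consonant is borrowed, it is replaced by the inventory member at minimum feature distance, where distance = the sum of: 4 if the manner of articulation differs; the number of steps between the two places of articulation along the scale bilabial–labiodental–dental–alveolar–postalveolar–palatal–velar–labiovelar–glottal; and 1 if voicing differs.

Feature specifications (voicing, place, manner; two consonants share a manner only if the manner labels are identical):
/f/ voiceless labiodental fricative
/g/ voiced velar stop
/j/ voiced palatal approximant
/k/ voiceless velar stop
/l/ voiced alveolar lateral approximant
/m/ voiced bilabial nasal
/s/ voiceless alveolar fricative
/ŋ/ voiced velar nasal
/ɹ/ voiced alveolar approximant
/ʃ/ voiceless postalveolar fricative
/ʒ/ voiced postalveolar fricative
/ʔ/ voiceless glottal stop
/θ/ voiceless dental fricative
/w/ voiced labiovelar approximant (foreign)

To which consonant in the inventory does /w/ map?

j

/j/ is closest: same manner (approximant), place distance 2 (labiovelar→palatal), same voicing; total 2. Next closest is /ɹ/ at distance 4.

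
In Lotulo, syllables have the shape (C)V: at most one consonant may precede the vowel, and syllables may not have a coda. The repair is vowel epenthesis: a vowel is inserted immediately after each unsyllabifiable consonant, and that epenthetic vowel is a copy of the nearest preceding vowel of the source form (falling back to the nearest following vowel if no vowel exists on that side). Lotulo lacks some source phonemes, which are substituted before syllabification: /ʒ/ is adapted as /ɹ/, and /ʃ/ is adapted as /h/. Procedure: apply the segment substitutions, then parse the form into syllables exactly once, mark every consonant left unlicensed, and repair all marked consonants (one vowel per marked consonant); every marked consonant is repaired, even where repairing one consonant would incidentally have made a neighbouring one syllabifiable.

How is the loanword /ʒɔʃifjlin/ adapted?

ɹɔhifijilini

Substitution: /ʒ/ → /ɹ/, /ʃ/ → /h/, giving /ɹɔhifjlin/.
The consonants /f/, /j/, /n/ cannot be parsed into a legal (C)V syllable (no codas are permitted; onsets are limited to one consonant).
Inserting the epenthetic vowel yields /f/ → /fi/, /j/ → /ji/, /n/ → /ni/.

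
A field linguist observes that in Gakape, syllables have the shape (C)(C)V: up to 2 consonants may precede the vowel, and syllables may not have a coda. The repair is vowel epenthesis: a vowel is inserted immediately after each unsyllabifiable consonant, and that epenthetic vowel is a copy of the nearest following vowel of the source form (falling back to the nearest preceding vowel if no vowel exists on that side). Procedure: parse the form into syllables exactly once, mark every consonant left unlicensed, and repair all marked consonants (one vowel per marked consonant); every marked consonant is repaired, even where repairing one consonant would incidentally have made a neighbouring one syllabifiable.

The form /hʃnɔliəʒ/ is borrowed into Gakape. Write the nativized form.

The consonants /h/, /ʒ/ cannot be parsed into a legal (C)(C)V syllable (no codas are permitted; onsets may contain at most 2 consonants).
Inserting the epenthetic vowel yields /h/ → /hɔ/, /ʒ/ → /ʒə/.

hɔʃnɔliəʒə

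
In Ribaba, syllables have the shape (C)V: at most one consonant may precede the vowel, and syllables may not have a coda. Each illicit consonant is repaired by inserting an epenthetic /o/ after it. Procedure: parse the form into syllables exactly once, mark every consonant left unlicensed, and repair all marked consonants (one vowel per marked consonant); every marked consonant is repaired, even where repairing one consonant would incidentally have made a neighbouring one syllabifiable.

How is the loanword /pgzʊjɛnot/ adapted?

Under (C)V, the unsyllabifiable consonants are /p/, /g/, /t/ (no codas are permitted; onsets are limited to one consonant).
Epenthesis after each stranded consonant: /p/ → /po/, /g/ → /go/, /t/ → /to/.

pogozʊjɛnoto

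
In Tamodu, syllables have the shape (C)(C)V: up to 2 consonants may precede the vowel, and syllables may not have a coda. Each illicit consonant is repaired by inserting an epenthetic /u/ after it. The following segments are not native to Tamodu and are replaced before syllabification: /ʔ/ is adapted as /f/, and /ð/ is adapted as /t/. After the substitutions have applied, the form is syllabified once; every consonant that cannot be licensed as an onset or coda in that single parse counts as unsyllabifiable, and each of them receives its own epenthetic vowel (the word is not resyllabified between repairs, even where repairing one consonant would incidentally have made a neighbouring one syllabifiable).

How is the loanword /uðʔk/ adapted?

utufuku

Substitution: /ð/ → /t/, /ʔ/ → /f/, giving /utfk/.
The consonants /t/, /f/, /k/ cannot be parsed into a legal (C)(C)V syllable (no codas are permitted; onsets may contain at most 2 consonants).
Epenthesis after each stranded consonant: /t/ → /tu/, /f/ → /fu/, /k/ → /ku/.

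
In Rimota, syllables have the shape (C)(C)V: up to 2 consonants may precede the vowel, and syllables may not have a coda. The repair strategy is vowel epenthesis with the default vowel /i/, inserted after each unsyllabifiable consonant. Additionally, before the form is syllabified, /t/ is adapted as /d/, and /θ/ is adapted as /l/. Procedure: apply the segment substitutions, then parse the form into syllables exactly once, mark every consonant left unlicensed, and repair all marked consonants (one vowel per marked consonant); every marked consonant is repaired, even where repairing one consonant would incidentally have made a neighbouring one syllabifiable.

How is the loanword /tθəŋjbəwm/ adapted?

Substitution: /t/ → /d/, /θ/ → /l/, giving /dləŋjbəwm/.
The consonants /ŋ/, /w/, /m/ cannot be parsed into a legal (C)(C)V syllable (no codas are permitted; onsets may contain at most 2 consonants).
Inserting the epenthetic vowel yields /ŋ/ → /ŋi/, /w/ → /wi/, /m/ → /mi/.

dləŋijbəwimi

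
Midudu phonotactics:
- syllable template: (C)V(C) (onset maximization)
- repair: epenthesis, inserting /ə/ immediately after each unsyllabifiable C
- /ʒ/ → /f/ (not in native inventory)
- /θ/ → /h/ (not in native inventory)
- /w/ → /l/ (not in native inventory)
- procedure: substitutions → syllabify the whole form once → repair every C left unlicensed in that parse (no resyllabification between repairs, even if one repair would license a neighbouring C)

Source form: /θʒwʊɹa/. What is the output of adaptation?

Substitution: /θ/ → /h/, /ʒ/ → /f/, /w/ → /l/, giving /hflʊɹa/.
Syllabifying with onset maximization leaves /h/, /f/ stranded (at most one coda consonant is licensed; onsets are limited to one consonant).
Each unlicensed consonant becomes the onset of a new syllable: /h/ → /hə/, /f/ → /fə/.

həfəlʊɹa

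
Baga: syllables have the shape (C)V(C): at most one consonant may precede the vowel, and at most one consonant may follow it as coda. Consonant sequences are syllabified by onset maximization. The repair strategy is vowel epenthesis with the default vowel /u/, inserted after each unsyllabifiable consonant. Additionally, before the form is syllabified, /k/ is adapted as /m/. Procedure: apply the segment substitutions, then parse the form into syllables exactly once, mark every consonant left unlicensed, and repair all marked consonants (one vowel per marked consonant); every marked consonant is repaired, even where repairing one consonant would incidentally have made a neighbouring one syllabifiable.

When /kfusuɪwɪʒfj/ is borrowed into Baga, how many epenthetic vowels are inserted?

3

After substitution the input is /mfusuɪwɪʒfj/.
The unsyllabifiable consonants are /m/, /f/, /j/; each receives one epenthetic vowel.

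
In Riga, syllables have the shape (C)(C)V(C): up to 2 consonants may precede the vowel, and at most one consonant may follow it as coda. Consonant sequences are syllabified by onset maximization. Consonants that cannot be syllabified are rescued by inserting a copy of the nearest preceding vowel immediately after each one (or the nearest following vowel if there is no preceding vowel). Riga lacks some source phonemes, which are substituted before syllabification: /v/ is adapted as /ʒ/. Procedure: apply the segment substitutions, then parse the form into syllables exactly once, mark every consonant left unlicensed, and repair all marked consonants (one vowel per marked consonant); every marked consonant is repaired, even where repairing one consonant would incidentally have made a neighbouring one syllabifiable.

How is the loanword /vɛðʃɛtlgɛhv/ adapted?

ʒɛðʃɛtlgɛhʒɛ

Substitution: /v/ → /ʒ/, giving /ʒɛðʃɛtlgɛhʒ/.
Under (C)(C)V(C), the unsyllabifiable consonants are /ʒ/ (at most one coda consonant is licensed; onsets may contain at most 2 consonants).
Each unlicensed consonant becomes the onset of a new syllable: /ʒ/ → /ʒɛ/.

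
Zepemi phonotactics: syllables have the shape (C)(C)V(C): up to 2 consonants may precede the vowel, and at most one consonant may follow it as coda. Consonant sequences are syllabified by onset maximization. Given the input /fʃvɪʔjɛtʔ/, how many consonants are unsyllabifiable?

Syllabifying with onset maximization leaves /f/, /ʔ/ stranded (at most one coda consonant is licensed; onsets may contain at most 2 consonants).

2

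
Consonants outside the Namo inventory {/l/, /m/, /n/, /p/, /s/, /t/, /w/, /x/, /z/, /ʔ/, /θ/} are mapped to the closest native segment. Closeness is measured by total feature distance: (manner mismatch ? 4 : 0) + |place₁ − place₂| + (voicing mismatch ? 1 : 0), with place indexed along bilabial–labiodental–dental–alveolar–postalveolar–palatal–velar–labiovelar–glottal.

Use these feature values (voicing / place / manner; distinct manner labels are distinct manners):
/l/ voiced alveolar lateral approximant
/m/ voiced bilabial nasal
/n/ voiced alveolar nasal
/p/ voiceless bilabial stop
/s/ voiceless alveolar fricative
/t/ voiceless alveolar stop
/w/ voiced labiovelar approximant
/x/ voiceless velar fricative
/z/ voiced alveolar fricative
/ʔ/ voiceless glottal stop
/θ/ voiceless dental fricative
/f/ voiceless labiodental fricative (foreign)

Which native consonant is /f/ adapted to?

/θ/ is closest: same manner (fricative), place distance 1 (labiodental→dental), same voicing; total 1. Next closest is /s/ at distance 2.

θ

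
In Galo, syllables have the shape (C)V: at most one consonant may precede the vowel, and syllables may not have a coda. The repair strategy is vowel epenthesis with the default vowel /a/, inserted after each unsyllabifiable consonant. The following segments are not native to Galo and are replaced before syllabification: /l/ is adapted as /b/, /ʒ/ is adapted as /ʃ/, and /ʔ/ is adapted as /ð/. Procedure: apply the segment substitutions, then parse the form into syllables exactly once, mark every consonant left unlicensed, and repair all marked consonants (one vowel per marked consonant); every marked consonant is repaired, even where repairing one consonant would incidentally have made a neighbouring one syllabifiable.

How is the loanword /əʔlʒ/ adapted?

əðabaʃa

Substitution: /ʔ/ → /ð/, /l/ → /b/, /ʒ/ → /ʃ/, giving /əðbʃ/.
The consonants /ð/, /b/, /ʃ/ cannot be parsed into a legal (C)V syllable (no codas are permitted; onsets are limited to one consonant).
Epenthesis after each stranded consonant: /ð/ → /ða/, /b/ → /ba/, /ʃ/ → /ʃa/.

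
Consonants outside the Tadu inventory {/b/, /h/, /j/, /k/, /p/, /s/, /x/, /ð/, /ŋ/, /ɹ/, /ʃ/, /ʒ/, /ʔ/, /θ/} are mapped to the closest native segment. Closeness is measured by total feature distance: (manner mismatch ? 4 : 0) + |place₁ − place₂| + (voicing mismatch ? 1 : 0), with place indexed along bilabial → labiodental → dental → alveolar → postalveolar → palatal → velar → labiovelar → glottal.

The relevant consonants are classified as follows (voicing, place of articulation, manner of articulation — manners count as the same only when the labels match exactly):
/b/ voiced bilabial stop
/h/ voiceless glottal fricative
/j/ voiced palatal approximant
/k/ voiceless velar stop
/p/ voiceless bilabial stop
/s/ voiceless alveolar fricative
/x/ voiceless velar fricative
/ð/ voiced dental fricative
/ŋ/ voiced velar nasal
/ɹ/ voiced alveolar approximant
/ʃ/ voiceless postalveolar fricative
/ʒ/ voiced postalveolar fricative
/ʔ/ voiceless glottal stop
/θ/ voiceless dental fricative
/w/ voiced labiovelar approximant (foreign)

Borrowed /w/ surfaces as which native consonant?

/j/ is closest: same manner (approximant), place distance 2 (labiovelar→palatal), same voicing; total 2. Next closest is /ɹ/ at distance 4.

j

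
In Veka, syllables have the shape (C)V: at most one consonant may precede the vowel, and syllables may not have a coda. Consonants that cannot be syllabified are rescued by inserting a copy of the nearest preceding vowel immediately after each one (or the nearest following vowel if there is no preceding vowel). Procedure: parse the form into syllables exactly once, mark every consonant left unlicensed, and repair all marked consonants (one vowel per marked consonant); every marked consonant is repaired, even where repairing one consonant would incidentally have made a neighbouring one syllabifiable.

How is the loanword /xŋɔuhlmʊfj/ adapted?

Syllabifying with onset maximization leaves /x/, /h/, /l/, /f/, /j/ stranded (no codas are permitted; onsets are limited to one consonant).
Inserting the epenthetic vowel yields /x/ → /xɔ/, /h/ → /hu/, /l/ → /lu/, /f/ → /fʊ/, /j/ → /jʊ/.

xɔŋɔuhulumʊfʊjʊ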